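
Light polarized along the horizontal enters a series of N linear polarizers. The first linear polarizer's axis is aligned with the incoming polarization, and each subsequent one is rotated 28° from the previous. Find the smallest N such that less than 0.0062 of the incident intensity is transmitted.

First polarizer is aligned with the polarization: full transmission.
Each further stage multiplies by cos²(28°) = 0.7796.
After N polarizers: T = 0.7796^(N−1). Require T < 0.0062 ⇒ N−1 > ln(0.0062)/ln(0.7796) = 20.42, so N−1 ≥ 21 and N = 22.
Check: N=22 gives T = 0.005361 < 0.0062; N=21 gives T = 0.006877.

N = 22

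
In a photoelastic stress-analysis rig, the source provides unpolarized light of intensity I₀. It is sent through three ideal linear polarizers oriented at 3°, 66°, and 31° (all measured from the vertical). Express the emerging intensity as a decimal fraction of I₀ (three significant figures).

≈ 0.0692 I₀

Unpolarized light through the first polarizer → I₁ = ½ I₀, now polarized at 3°.
I₂ = I₁ cos²(66° − 3°) = 0.5 I₀ · cos²(63°) = 0.1031 I₀.
I₃ = I₂ cos²(31° − 66°) = 0.1031 I₀ · cos²(35°) = 0.06915 I₀.
Transmitted fraction = 0.06915.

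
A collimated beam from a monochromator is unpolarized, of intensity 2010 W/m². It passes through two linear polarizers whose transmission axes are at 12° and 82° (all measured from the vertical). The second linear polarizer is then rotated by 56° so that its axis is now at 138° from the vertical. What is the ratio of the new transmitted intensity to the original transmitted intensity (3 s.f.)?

I_new/I_old ≈ 2.95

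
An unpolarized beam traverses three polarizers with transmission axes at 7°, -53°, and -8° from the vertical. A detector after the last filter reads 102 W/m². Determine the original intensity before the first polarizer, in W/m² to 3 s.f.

I₀ ≈ 1630 W/m²

Unpolarized light through the first polarizer → I₁ = ½ I₀, now polarized at 7°.
I₂ = I₁ cos²(-53° − 7°) = 0.5 I₀ · cos²(60°) = 0.125 I₀.
I₃ = I₂ cos²(-8° + 53°) = 0.125 I₀ · cos²(45°) = 0.0625 I₀.
So 102 W/m² = 0.0625 I₀, giving I₀ = 102/0.0625 = 1632 W/m².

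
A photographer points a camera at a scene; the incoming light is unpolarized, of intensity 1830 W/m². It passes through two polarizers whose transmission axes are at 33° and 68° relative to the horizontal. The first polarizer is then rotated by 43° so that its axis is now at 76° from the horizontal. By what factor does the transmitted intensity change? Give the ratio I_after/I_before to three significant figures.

I_new/I_old ≈ 1.46

Before rotation:
Unpolarized light through the first polarizer → I₁ = ½ I₀, now polarized at 33°.
I₂ = I₁ cos²(68° − 33°) = 0.5 I₀ · cos²(35°) = 0.3355 I₀.
After rotation:
Unpolarized light through the first polarizer → I₁ = ½ I₀, now polarized at 76°.
I₂ = I₁ cos²(68° − 76°) = 0.5 I₀ · cos²(8°) = 0.4903 I₀.
Ratio = 0.4903 / 0.3355 = 1.461.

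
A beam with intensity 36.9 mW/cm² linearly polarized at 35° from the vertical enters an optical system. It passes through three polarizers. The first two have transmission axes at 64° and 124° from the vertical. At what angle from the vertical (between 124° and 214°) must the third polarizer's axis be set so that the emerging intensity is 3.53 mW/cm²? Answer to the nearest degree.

θ ≈ 169°

I₁ = I₀ cos²(64° − 35°) = I₀ cos²(29°) = 0.765 I₀.
I₂ = I₁ cos²(124° − 64°) = 0.765 I₀ · cos²(60°) = 0.1912 I₀.
Target fraction: 3.53 / 36.9 mW/cm² = 0.09566 of I₀.
Need I₃/I₀ = 0.09566, so cos²(θ − 124°) = 0.09566 / 0.1912 = 0.5002.
θ − 124° = arccos(√0.5002) = 45.0°, giving θ ≈ 124 + 45.0 = 169.0°.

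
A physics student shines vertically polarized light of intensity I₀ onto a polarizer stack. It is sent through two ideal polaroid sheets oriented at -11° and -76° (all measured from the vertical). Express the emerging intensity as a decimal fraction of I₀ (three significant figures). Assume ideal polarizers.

≈ 0.172 I₀

I₁ = I₀ cos²(-11° − 0°) = I₀ cos²(11°) = 0.9636 I₀.
I₂ = I₁ cos²(-76° + 11°) = 0.9636 I₀ · cos²(65°) = 0.1721 I₀.
Transmitted fraction = 0.1721.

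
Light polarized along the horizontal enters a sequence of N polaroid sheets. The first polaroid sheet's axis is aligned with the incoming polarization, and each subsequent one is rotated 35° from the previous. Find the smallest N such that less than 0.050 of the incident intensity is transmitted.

N = 9

First polarizer is aligned with the polarization: full transmission.
Each further stage multiplies by cos²(35°) = 0.671.
After N polarizers: T = 0.671^(N−1). Require T < 0.050 ⇒ N−1 > ln(0.050)/ln(0.671) = 7.51, so N−1 ≥ 8 and N = 9.
Check: N=9 gives T = 0.0411 < 0.050; N=8 gives T = 0.06125.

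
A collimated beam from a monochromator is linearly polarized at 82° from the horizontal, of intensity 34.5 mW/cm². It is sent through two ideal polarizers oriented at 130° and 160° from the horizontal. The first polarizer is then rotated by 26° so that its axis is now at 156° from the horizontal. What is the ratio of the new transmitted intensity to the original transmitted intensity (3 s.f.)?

Before rotation:
I₁ = I₀ cos²(130° − 82°) = I₀ cos²(48°) = 0.4477 I₀.
I₂ = I₁ cos²(160° − 130°) = 0.4477 I₀ · cos²(30°) = 0.3358 I₀.
After rotation:
I₁ = I₀ cos²(156° − 82°) = I₀ cos²(74°) = 0.07598 I₀.
I₂ = I₁ cos²(160° − 156°) = 0.07598 I₀ · cos²(4°) = 0.07561 I₀.
Ratio = 0.07561 / 0.3358 = 0.2252.

I_new/I_old ≈ 0.225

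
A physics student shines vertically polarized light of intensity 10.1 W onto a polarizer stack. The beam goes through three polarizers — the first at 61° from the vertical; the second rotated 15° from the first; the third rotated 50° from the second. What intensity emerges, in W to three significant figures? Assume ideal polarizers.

I ≈ 0.915 W

I₁ = 10.1 W · cos²(61°) = 2.374 W.
I₂ = I₁ · cos²(15°) = 2.374 · 0.933 = 2.215 W.
I₃ = I₂ · cos²(50°) = 2.215 · 0.4132 = 0.9151 W.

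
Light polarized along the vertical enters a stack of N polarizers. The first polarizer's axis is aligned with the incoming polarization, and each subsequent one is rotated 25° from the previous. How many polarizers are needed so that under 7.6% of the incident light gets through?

First polarizer is aligned with the polarization: full transmission.
Each further stage multiplies by cos²(25°) = 0.8214.
After N polarizers: T = 0.8214^(N−1). Require T < 0.076 ⇒ N−1 > ln(0.076)/ln(0.8214) = 13.10, so N−1 ≥ 14 and N = 15.
Check: N=15 gives T = 0.06364 < 0.076; N=14 gives T = 0.07748.

N = 15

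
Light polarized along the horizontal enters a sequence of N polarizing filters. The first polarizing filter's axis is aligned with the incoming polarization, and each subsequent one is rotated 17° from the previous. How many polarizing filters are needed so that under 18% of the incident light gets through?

N = 21

First polarizer is aligned with the polarization: full transmission.
Each further stage multiplies by cos²(17°) = 0.9145.
After N polarizers: T = 0.9145^(N−1). Require T < 0.18 ⇒ N−1 > ln(0.18)/ln(0.9145) = 19.19, so N−1 ≥ 20 and N = 21.
Check: N=21 gives T = 0.1674 < 0.18; N=20 gives T = 0.1831.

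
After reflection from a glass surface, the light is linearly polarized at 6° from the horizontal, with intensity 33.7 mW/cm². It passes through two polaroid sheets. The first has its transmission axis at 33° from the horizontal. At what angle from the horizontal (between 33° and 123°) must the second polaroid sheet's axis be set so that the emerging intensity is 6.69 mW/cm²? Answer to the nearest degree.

By Malus's law, I₁ = I₀ cos²(33° − 6°) = I₀ cos²(27°) = 0.7939 I₀.
Target fraction: 6.69 / 33.7 mW/cm² = 0.1985 of I₀.
Need I₂/I₀ = 0.1985, so cos²(θ − 33°) = 0.1985 / 0.7939 = 0.2501.
θ − 33° = arccos(√0.2501) = 60.0°, giving θ ≈ 33 + 60.0 = 93.0°.

θ ≈ 93°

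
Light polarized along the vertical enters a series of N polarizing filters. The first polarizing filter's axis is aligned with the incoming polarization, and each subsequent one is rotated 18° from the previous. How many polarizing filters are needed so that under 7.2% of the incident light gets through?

First polarizer is aligned with the polarization: full transmission.
Each further stage multiplies by cos²(18°) = 0.9045.
After N polarizers: T = 0.9045^(N−1). Require T < 0.072 ⇒ N−1 > ln(0.072)/ln(0.9045) = 26.22, so N−1 ≥ 27 and N = 28.
Check: N=28 gives T = 0.06655 < 0.072; N=27 gives T = 0.07357.

N = 28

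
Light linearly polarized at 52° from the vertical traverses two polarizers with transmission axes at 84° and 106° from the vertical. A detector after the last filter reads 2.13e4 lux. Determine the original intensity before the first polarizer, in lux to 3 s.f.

I₁ = I₀ cos²(84° − 52°) = I₀ cos²(32°) = 0.7192 I₀.
I₂ = I₁ cos²(106° − 84°) = 0.7192 I₀ · cos²(22°) = 0.6183 I₀.
So 2.13e4 lux = 0.6183 I₀, giving I₀ = 2.13e4/0.6183 = 3.445e+04 lux.

I₀ ≈ 3.45e4 lux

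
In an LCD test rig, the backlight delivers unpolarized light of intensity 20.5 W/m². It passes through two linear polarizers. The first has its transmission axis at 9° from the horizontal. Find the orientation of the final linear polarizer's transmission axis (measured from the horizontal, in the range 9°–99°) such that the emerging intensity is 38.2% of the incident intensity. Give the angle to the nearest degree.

θ ≈ 38°

Unpolarized light through the first polarizer → I₁ = ½ I₀, now polarized at 9°.
Need I₂/I₀ = 0.382, so cos²(θ − 9°) = 0.382 / 0.5 = 0.764.
θ − 9° = arccos(√0.764) = 29.1°, giving θ ≈ 9 + 29.1 = 38.1°.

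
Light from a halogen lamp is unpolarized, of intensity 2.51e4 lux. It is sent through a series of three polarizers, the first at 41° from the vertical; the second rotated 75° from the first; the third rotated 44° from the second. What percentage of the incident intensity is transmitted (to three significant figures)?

≈ 1.73%

Unpolarized light through the first polarizer → I₁ = 2.51e4 lux/2 = 1.255e+04 lux, polarized at 41°.
I₂ = I₁ · cos²(75°) = 1.255e+04 · 0.06699 = 840.7 lux.
I₃ = I₂ · cos²(44°) = 840.7 · 0.5174 = 435 lux.
That is 1.733% of the incident intensity.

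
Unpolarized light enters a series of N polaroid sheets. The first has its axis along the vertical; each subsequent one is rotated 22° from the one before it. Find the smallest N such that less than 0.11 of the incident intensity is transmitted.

First polarizer halves the unpolarized light: factor 1/2.
Each further stage multiplies by cos²(22°) = 0.8597.
After N polarizers: T = 0.5·0.8597^(N−1). Require T < 0.11 ⇒ N−1 > ln(0.11/0.5)/ln(0.8597) = 10.01, so N−1 ≥ 11 and N = 12.
Check: N=12 gives T = 0.09476 < 0.11; N=11 gives T = 0.1102.

N = 12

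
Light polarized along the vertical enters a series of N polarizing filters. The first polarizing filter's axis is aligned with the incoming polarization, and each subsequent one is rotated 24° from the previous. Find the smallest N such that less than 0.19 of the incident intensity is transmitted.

N = 11

First polarizer is aligned with the polarization: full transmission.
Each further stage multiplies by cos²(24°) = 0.8346.
After N polarizers: T = 0.8346^(N−1). Require T < 0.19 ⇒ N−1 > ln(0.19)/ln(0.8346) = 9.18, so N−1 ≥ 10 and N = 11.
Check: N=11 gives T = 0.1639 < 0.19; N=10 gives T = 0.1964.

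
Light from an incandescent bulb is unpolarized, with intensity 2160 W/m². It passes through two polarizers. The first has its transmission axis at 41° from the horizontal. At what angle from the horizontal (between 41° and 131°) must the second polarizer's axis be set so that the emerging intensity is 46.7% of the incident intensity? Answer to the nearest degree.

Unpolarized light through the first polarizer → I₁ = ½ I₀, now polarized at 41°.
Need I₂/I₀ = 0.467, so cos²(θ − 41°) = 0.467 / 0.5 = 0.934.
θ − 41° = arccos(√0.934) = 14.9°, giving θ ≈ 41 + 14.9 = 55.9°.

θ ≈ 56°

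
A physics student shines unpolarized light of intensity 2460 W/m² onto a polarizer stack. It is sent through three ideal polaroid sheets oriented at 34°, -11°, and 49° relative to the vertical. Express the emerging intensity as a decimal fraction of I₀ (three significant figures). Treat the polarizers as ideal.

Unpolarized light through the first polarizer → I₁ = 2460 W/m²/2 = 1230 W/m², polarized at 34°.
I₂ = I₁ · cos²(45°) = 1230 · 0.5 = 615 W/m².
I₃ = I₂ · cos²(60°) = 615 · 0.25 = 153.8 W/m².
Transmitted fraction = 0.0625.

I/I₀ ≈ 0.0625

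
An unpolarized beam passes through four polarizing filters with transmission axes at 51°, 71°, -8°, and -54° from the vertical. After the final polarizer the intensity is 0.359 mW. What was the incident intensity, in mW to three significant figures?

I₀ ≈ 46.3 mW

Unpolarized light through the first polarizer → I₁ = ½ I₀, now polarized at 51°.
I₂ = I₁ cos²(71° − 51°) = 0.5 I₀ · cos²(20°) = 0.4415 I₀.
I₃ = I₂ cos²(-8° − 71°) = 0.4415 I₀ · cos²(79°) = 0.01607 I₀.
I₄ = I₃ cos²(-54° + 8°) = 0.01607 I₀ · cos²(46°) = 0.007757 I₀.
So 0.359 mW = 0.007757 I₀, giving I₀ = 0.359/0.007757 = 46.28 mW.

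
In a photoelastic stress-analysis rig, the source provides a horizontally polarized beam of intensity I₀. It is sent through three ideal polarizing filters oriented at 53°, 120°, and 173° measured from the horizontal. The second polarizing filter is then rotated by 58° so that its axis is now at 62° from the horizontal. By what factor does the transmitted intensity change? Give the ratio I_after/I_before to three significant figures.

Before rotation:
I₁ = I₀ cos²(53° − 0°) = I₀ cos²(53°) = 0.3622 I₀.
I₂ = I₁ cos²(120° − 53°) = 0.3622 I₀ · cos²(67°) = 0.05529 I₀.
I₃ = I₂ cos²(173° − 120°) = 0.05529 I₀ · cos²(53°) = 0.02003 I₀.
After rotation:
I₁ = I₀ cos²(53° − 0°) = I₀ cos²(53°) = 0.3622 I₀.
I₂ = I₁ cos²(62° − 53°) = 0.3622 I₀ · cos²(9°) = 0.3533 I₀.
Angle between axes 2 and 3: 69°. I₃ = 0.3533 I₀ · cos²(69°) = 0.04538 I₀.
Ratio = 0.04538 / 0.02003 = 2.266.

I_new/I_old ≈ 2.27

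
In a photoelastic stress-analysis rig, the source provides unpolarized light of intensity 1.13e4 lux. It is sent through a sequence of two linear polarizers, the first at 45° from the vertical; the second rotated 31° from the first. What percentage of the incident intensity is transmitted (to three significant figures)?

Unpolarized light through the first polarizer → I₁ = 1.13e4 lux/2 = 5650 lux, polarized at 45°.
I₂ = I₁ · cos²(31°) = 5650 · 0.7347 = 4151 lux.
That is 36.74% of the incident intensity.

≈ 36.7%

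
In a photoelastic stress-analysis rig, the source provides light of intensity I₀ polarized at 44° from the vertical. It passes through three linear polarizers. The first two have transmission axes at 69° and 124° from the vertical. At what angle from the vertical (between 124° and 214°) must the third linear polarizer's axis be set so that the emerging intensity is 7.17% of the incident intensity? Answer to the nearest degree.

θ ≈ 183°

I₁ = I₀ cos²(69° − 44°) = I₀ cos²(25°) = 0.8214 I₀.
I₂ = I₁ cos²(124° − 69°) = 0.8214 I₀ · cos²(55°) = 0.2702 I₀.
Need I₃/I₀ = 0.0717, so cos²(θ − 124°) = 0.0717 / 0.2702 = 0.2653.
θ − 124° = arccos(√0.2653) = 59.0°, giving θ ≈ 124 + 59.0 = 183.0°.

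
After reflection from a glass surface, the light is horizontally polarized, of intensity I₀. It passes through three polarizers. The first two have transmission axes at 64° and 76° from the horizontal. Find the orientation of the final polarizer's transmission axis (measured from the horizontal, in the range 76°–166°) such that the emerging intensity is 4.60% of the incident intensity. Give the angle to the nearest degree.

I₁ = I₀ cos²(64° − 0°) = I₀ cos²(64°) = 0.1922 I₀.
I₂ = I₁ cos²(76° − 64°) = 0.1922 I₀ · cos²(12°) = 0.1839 I₀.
Need I₃/I₀ = 0.046, so cos²(θ − 76°) = 0.046 / 0.1839 = 0.2502.
θ − 76° = arccos(√0.2502) = 60.0°, giving θ ≈ 76 + 60.0 = 136.0°.

θ ≈ 136°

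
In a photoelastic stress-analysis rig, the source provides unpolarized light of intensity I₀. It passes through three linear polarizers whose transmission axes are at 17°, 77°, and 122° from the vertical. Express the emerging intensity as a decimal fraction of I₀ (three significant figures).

≈ 0.0625 I₀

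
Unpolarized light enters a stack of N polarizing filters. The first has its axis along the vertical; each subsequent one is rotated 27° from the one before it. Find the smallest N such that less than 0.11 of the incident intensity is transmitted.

N = 8

First polarizer halves the unpolarized light: factor 1/2.
Each further stage multiplies by cos²(27°) = 0.7939.
After N polarizers: T = 0.5·0.7939^(N−1). Require T < 0.11 ⇒ N−1 > ln(0.11/0.5)/ln(0.7939) = 6.56, so N−1 ≥ 7 and N = 8.
Check: N=8 gives T = 0.09938 < 0.11; N=7 gives T = 0.1252.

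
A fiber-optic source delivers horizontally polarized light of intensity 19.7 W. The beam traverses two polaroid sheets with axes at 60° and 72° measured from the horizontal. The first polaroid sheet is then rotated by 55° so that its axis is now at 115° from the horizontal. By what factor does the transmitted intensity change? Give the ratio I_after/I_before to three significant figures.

I_new/I_old ≈ 0.399

Before rotation:
By Malus's law, I₁ = I₀ cos²(60° − 0°) = I₀ cos²(60°) = 0.25 I₀.
I₂ = I₁ cos²(72° − 60°) = 0.25 I₀ · cos²(12°) = 0.2392 I₀.
After rotation:
I₁ = I₀ cos²(115° − 0°) = I₀ cos²(65°) = 0.1786 I₀.
I₂ = I₁ cos²(72° − 115°) = 0.1786 I₀ · cos²(43°) = 0.09553 I₀.
Ratio = 0.09553 / 0.2392 = 0.3994.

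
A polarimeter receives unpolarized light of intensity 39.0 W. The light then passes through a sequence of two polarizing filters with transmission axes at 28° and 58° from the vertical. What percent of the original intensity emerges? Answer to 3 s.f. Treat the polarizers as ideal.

Unpolarized light through the first polarizer → I₁ = 39.0 W/2 = 19.5 W, polarized at 28°.
I₂ = I₁ · cos²(30°) = 19.5 · 0.75 = 14.63 W.
That is 37.5% of the incident intensity.

≈ 37.5%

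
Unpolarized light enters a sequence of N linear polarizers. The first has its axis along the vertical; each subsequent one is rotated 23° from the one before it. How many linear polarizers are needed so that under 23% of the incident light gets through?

First polarizer halves the unpolarized light: factor 1/2.
Each further stage multiplies by cos²(23°) = 0.8473.
After N polarizers: T = 0.5·0.8473^(N−1). Require T < 0.23 ⇒ N−1 > ln(0.23/0.5)/ln(0.8473) = 4.69, so N−1 ≥ 5 and N = 6.
Check: N=6 gives T = 0.2184 < 0.23; N=5 gives T = 0.2577.

N = 6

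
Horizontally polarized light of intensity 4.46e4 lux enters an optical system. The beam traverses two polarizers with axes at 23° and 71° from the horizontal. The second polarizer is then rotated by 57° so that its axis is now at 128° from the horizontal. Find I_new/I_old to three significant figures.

Before rotation:
By Malus's law, I₁ = I₀ cos²(23° − 0°) = I₀ cos²(23°) = 0.8473 I₀.
I₂ = I₁ cos²(71° − 23°) = 0.8473 I₀ · cos²(48°) = 0.3794 I₀.
After rotation:
I₁ = I₀ cos²(23° − 0°) = I₀ cos²(23°) = 0.8473 I₀.
Angle between axes 1 and 2: 75°. I₂ = 0.8473 I₀ · cos²(75°) = 0.05676 I₀.
Ratio = 0.05676 / 0.3794 = 0.1496.

I_new/I_old ≈ 0.150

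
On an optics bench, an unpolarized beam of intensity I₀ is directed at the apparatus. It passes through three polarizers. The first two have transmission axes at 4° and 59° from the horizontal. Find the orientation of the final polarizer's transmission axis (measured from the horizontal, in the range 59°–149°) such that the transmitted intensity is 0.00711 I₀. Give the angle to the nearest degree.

θ ≈ 137°

Unpolarized light through the first polarizer → I₁ = ½ I₀, now polarized at 4°.
I₂ = I₁ cos²(59° − 4°) = 0.5 I₀ · cos²(55°) = 0.1645 I₀.
Need I₃/I₀ = 0.00711, so cos²(θ − 59°) = 0.00711 / 0.1645 = 0.04322.
θ − 59° = arccos(√0.04322) = 78.0°, giving θ ≈ 59 + 78.0 = 137.0°.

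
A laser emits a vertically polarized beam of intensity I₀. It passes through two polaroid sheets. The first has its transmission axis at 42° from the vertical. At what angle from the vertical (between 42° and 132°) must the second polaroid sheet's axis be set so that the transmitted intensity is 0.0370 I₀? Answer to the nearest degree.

θ ≈ 117°

By Malus's law, I₁ = I₀ cos²(42° − 0°) = I₀ cos²(42°) = 0.5523 I₀.
Need I₂/I₀ = 0.037, so cos²(θ − 42°) = 0.037 / 0.5523 = 0.067.
θ − 42° = arccos(√0.067) = 75.0°, giving θ ≈ 42 + 75.0 = 117.0°.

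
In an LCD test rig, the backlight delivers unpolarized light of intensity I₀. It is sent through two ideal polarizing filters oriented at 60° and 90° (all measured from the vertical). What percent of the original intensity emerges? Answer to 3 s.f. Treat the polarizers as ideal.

Unpolarized light through the first polarizer → I₁ = ½ I₀, now polarized at 60°.
I₂ = I₁ cos²(90° − 60°) = 0.5 I₀ · cos²(30°) = 0.375 I₀.
That is 37.5% of the incident intensity.

≈ 37.5%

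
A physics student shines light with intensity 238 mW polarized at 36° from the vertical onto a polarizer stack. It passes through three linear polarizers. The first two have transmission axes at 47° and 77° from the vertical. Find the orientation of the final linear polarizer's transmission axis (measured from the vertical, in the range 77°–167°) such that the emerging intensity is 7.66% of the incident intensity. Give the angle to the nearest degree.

By Malus's law, I₁ = I₀ cos²(47° − 36°) = I₀ cos²(11°) = 0.9636 I₀.
I₂ = I₁ cos²(77° − 47°) = 0.9636 I₀ · cos²(30°) = 0.7227 I₀.
Need I₃/I₀ = 0.0766, so cos²(θ − 77°) = 0.0766 / 0.7227 = 0.106.
θ − 77° = arccos(√0.106) = 71.0°, giving θ ≈ 77 + 71.0 = 148.0°.

θ ≈ 148°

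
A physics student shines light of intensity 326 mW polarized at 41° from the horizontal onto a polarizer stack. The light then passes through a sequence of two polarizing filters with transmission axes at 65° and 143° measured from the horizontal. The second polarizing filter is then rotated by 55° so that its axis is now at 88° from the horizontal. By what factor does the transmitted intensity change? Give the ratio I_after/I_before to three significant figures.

Before rotation:
By Malus's law, I₁ = I₀ cos²(65° − 41°) = I₀ cos²(24°) = 0.8346 I₀.
I₂ = I₁ cos²(143° − 65°) = 0.8346 I₀ · cos²(78°) = 0.03608 I₀.
After rotation:
I₁ = I₀ cos²(65° − 41°) = I₀ cos²(24°) = 0.8346 I₀.
I₂ = I₁ cos²(88° − 65°) = 0.8346 I₀ · cos²(23°) = 0.7072 I₀.
Ratio = 0.7072 / 0.03608 = 19.6.

I_new/I_old ≈ 19.6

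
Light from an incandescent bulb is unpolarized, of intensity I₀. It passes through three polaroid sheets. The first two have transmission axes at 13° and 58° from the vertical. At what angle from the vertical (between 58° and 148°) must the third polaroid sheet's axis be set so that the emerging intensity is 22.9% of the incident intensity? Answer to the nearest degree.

θ ≈ 75°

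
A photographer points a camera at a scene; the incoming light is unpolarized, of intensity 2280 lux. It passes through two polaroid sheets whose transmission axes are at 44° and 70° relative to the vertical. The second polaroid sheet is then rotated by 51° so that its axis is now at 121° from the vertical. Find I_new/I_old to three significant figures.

Before rotation:
Unpolarized light through the first polarizer → I₁ = ½ I₀, now polarized at 44°.
I₂ = I₁ cos²(70° − 44°) = 0.5 I₀ · cos²(26°) = 0.4039 I₀.
After rotation:
Unpolarized light through the first polarizer → I₁ = ½ I₀, now polarized at 44°.
I₂ = I₁ cos²(121° − 44°) = 0.5 I₀ · cos²(77°) = 0.0253 I₀.
Ratio = 0.0253 / 0.4039 = 0.06264.

I_new/I_old ≈ 0.0626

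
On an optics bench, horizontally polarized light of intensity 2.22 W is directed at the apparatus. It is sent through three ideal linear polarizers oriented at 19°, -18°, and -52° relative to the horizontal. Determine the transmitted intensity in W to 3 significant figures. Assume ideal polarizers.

I ≈ 0.870 W

By Malus's law, I₁ = 2.22 W · cos²(19°) = 1.985 W.
I₂ = I₁ · cos²(37°) = 1.985 · 0.6378 = 1.266 W.
I₃ = I₂ · cos²(34°) = 1.266 · 0.6873 = 0.87 W.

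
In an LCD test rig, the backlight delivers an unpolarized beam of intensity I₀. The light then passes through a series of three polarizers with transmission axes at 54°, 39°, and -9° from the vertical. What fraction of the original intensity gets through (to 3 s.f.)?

Unpolarized light through the first polarizer → I₁ = ½ I₀, now polarized at 54°.
I₂ = I₁ cos²(39° − 54°) = 0.5 I₀ · cos²(15°) = 0.4665 I₀.
I₃ = I₂ cos²(-9° − 39°) = 0.4665 I₀ · cos²(48°) = 0.2089 I₀.
Transmitted fraction = 0.2089.

≈ 0.209 I₀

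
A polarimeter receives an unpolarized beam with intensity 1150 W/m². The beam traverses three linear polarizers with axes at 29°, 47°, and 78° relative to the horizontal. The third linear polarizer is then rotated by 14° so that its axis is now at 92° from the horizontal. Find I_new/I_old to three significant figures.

Before rotation:
Unpolarized light through the first polarizer → I₁ = ½ I₀, now polarized at 29°.
I₂ = I₁ cos²(47° − 29°) = 0.5 I₀ · cos²(18°) = 0.4523 I₀.
I₃ = I₂ cos²(78° − 47°) = 0.4523 I₀ · cos²(31°) = 0.3323 I₀.
After rotation:
Unpolarized light through the first polarizer → I₁ = ½ I₀, now polarized at 29°.
I₂ = I₁ cos²(47° − 29°) = 0.5 I₀ · cos²(18°) = 0.4523 I₀.
I₃ = I₂ cos²(92° − 47°) = 0.4523 I₀ · cos²(45°) = 0.2261 I₀.
Ratio = 0.2261 / 0.3323 = 0.6805.

I_new/I_old ≈ 0.681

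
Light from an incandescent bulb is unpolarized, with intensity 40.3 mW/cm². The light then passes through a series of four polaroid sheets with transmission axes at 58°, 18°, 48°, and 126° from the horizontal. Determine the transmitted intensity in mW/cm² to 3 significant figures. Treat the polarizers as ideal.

I ≈ 0.383 mW/cm²

Unpolarized light through the first polarizer → I₁ = 40.3 mW/cm²/2 = 20.15 mW/cm², polarized at 58°.
I₂ = I₁ · cos²(40°) = 20.15 · 0.5868 = 11.82 mW/cm².
I₃ = I₂ · cos²(30°) = 11.82 · 0.75 = 8.868 mW/cm².
I₄ = I₃ · cos²(78°) = 8.868 · 0.04323 = 0.3834 mW/cm².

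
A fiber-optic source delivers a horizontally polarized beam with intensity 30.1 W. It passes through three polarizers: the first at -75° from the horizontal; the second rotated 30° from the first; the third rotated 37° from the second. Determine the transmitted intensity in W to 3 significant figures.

I₁ = 30.1 W · cos²(75°) = 2.016 W.
I₂ = I₁ · cos²(30°) = 2.016 · 0.75 = 1.512 W.
I₃ = I₂ · cos²(37°) = 1.512 · 0.6378 = 0.9645 W.

I ≈ 0.965 W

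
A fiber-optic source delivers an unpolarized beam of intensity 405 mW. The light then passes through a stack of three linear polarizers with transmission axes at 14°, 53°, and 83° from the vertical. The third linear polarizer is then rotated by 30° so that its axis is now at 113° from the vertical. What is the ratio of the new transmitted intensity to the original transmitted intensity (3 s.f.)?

I_new/I_old ≈ 0.333

Before rotation:
Unpolarized light through the first polarizer → I₁ = ½ I₀, now polarized at 14°.
I₂ = I₁ cos²(53° − 14°) = 0.5 I₀ · cos²(39°) = 0.302 I₀.
I₃ = I₂ cos²(83° − 53°) = 0.302 I₀ · cos²(30°) = 0.2265 I₀.
After rotation:
Unpolarized light through the first polarizer → I₁ = ½ I₀, now polarized at 14°.
I₂ = I₁ cos²(53° − 14°) = 0.5 I₀ · cos²(39°) = 0.302 I₀.
I₃ = I₂ cos²(113° − 53°) = 0.302 I₀ · cos²(60°) = 0.07549 I₀.
Ratio = 0.07549 / 0.2265 = 0.3333.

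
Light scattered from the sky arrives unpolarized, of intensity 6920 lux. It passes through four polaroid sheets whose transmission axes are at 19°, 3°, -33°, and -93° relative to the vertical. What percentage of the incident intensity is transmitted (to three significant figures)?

Unpolarized light through the first polarizer → I₁ = 6920 lux/2 = 3460 lux, polarized at 19°.
I₂ = I₁ · cos²(16°) = 3460 · 0.924 = 3197 lux.
I₃ = I₂ · cos²(36°) = 3197 · 0.6545 = 2093 lux.
I₄ = I₃ · cos²(60°) = 2093 · 0.25 = 523.1 lux.
That is 7.56% of the incident intensity.

≈ 7.56%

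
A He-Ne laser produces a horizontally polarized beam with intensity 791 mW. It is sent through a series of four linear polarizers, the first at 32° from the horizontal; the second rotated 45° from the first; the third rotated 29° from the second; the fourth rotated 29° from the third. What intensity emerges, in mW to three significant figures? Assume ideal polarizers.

I ≈ 166 mW

I₁ = 791 mW · cos²(32°) = 568.9 mW.
I₂ = I₁ · cos²(45°) = 568.9 · 0.5 = 284.4 mW.
I₃ = I₂ · cos²(29°) = 284.4 · 0.765 = 217.6 mW.
I₄ = I₃ · cos²(29°) = 217.6 · 0.765 = 166.4 mW.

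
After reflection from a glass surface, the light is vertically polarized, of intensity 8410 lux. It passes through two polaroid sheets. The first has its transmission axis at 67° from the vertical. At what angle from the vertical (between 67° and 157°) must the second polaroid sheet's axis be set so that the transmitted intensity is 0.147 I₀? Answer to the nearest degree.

θ ≈ 78°

I₁ = I₀ cos²(67° − 0°) = I₀ cos²(67°) = 0.1527 I₀.
Need I₂/I₀ = 0.147, so cos²(θ − 67°) = 0.147 / 0.1527 = 0.9629.
θ − 67° = arccos(√0.9629) = 11.1°, giving θ ≈ 67 + 11.1 = 78.1°.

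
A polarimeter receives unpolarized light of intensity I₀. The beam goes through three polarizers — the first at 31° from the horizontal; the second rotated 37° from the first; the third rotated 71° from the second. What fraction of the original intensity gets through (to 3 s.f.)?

Unpolarized light through the first polarizer → I₁ = ½ I₀, now polarized at 31°.
I₂ = I₁ cos²(37°) = 0.5 · 0.6378 I₀ = 0.3189 I₀.
I₃ = I₂ cos²(71°) = 0.3189 · 0.106 I₀ = 0.0338 I₀.
Transmitted fraction = 0.0338.

≈ 0.0338 I₀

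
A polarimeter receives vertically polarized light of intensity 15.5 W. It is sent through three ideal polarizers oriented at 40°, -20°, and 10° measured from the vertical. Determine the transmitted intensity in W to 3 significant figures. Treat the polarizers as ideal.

I₁ = 15.5 W · cos²(40°) = 9.096 W.
I₂ = I₁ · cos²(60°) = 9.096 · 0.25 = 2.274 W.
I₃ = I₂ · cos²(30°) = 2.274 · 0.75 = 1.705 W.

I ≈ 1.71 W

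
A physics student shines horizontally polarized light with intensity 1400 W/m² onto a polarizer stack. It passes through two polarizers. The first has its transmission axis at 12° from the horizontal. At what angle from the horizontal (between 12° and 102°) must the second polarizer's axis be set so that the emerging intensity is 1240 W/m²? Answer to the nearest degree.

I₁ = I₀ cos²(12° − 0°) = I₀ cos²(12°) = 0.9568 I₀.
Target fraction: 1240 / 1400 W/m² = 0.8857 of I₀.
Need I₂/I₀ = 0.8857, so cos²(θ − 12°) = 0.8857 / 0.9568 = 0.9257.
θ − 12° = arccos(√0.9257) = 15.8°, giving θ ≈ 12 + 15.8 = 27.8°.

θ ≈ 28°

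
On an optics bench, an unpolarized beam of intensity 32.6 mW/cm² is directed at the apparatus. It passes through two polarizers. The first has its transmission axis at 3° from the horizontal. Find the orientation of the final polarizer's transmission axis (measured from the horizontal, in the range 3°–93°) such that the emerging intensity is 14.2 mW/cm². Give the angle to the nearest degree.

Unpolarized light through the first polarizer → I₁ = ½ I₀, now polarized at 3°.
Target fraction: 14.2 / 32.6 mW/cm² = 0.4356 of I₀.
Need I₂/I₀ = 0.4356, so cos²(θ − 3°) = 0.4356 / 0.5 = 0.8712.
θ − 3° = arccos(√0.8712) = 21.0°, giving θ ≈ 3 + 21.0 = 24.0°.

θ ≈ 24°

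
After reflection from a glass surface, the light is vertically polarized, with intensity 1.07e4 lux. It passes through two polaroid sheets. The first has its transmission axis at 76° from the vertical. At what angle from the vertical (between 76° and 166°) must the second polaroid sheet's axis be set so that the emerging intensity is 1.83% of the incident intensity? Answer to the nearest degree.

θ ≈ 132°

I₁ = I₀ cos²(76° − 0°) = I₀ cos²(76°) = 0.05853 I₀.
Need I₂/I₀ = 0.0183, so cos²(θ − 76°) = 0.0183 / 0.05853 = 0.3127.
θ − 76° = arccos(√0.3127) = 56.0°, giving θ ≈ 76 + 56.0 = 132.0°.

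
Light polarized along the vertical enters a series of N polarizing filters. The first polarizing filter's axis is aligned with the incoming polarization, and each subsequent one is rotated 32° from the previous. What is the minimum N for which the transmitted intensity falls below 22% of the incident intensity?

First polarizer is aligned with the polarization: full transmission.
Each further stage multiplies by cos²(32°) = 0.7192.
After N polarizers: T = 0.7192^(N−1). Require T < 0.22 ⇒ N−1 > ln(0.22)/ln(0.7192) = 4.59, so N−1 ≥ 5 and N = 6.
Check: N=6 gives T = 0.1924 < 0.22; N=5 gives T = 0.2675.

N = 6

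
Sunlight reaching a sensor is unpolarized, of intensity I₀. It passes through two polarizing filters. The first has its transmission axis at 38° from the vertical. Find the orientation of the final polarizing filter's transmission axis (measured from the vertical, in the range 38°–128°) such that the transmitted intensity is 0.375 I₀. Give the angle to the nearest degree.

θ ≈ 68°

Unpolarized light through the first polarizer → I₁ = ½ I₀, now polarized at 38°.
Need I₂/I₀ = 0.375, so cos²(θ − 38°) = 0.375 / 0.5 = 0.75.
θ − 38° = arccos(√0.75) = 30.0°, giving θ ≈ 38 + 30.0 = 68.0°.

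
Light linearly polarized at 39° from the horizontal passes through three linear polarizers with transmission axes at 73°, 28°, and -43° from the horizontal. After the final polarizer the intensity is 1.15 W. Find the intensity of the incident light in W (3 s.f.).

I₁ = I₀ cos²(73° − 39°) = I₀ cos²(34°) = 0.6873 I₀.
I₂ = I₁ cos²(28° − 73°) = 0.6873 I₀ · cos²(45°) = 0.3437 I₀.
I₃ = I₂ cos²(-43° − 28°) = 0.3437 I₀ · cos²(71°) = 0.03643 I₀.
So 1.15 W = 0.03643 I₀, giving I₀ = 1.15/0.03643 = 31.57 W.

I₀ ≈ 31.6 W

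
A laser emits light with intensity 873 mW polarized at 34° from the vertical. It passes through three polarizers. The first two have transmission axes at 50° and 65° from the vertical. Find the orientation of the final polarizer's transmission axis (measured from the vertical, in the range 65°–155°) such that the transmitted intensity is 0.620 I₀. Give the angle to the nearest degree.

θ ≈ 97°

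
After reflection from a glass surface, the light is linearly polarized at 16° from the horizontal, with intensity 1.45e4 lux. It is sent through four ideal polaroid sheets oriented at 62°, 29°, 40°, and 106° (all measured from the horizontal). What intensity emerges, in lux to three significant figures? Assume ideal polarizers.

I ≈ 785 lux

I₁ = 1.45e4 lux · cos²(46°) = 6997 lux.
I₂ = I₁ · cos²(33°) = 6997 · 0.7034 = 4921 lux.
I₃ = I₂ · cos²(11°) = 4921 · 0.9636 = 4742 lux.
I₄ = I₃ · cos²(66°) = 4742 · 0.1654 = 784.5 lux.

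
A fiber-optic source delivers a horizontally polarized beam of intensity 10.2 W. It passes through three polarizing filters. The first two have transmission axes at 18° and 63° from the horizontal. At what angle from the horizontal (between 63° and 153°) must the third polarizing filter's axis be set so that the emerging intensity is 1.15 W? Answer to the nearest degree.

θ ≈ 123°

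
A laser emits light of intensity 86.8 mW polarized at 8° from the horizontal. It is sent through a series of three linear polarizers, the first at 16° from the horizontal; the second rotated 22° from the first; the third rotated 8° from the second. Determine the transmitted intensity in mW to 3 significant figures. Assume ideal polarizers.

I ≈ 71.8 mW

I₁ = 86.8 mW · cos²(8°) = 85.12 mW.
I₂ = I₁ · cos²(22°) = 85.12 · 0.8597 = 73.17 mW.
I₃ = I₂ · cos²(8°) = 73.17 · 0.9806 = 71.76 mW.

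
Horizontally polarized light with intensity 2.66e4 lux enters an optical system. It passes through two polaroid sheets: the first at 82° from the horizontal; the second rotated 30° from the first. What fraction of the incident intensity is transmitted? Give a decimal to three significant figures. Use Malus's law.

I/I₀ ≈ 0.0145

By Malus's law, I₁ = 2.66e4 lux · cos²(82°) = 515.2 lux.
I₂ = I₁ · cos²(30°) = 515.2 · 0.75 = 386.4 lux.
Transmitted fraction = 0.01453.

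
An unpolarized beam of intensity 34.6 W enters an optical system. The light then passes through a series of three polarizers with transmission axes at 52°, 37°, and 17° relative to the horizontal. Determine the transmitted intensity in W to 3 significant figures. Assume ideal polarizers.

Unpolarized light through the first polarizer → I₁ = 34.6 W/2 = 17.3 W, polarized at 52°.
I₂ = I₁ · cos²(15°) = 17.3 · 0.933 = 16.14 W.
I₃ = I₂ · cos²(20°) = 16.14 · 0.883 = 14.25 W.

I ≈ 14.3 W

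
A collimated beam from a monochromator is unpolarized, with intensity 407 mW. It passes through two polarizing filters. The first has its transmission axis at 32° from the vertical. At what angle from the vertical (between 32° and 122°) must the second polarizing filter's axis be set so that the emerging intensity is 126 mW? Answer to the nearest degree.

θ ≈ 70°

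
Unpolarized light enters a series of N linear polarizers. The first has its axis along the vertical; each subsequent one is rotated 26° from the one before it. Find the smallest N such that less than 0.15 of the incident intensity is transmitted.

First polarizer halves the unpolarized light: factor 1/2.
Each further stage multiplies by cos²(26°) = 0.8078.
After N polarizers: T = 0.5·0.8078^(N−1). Require T < 0.15 ⇒ N−1 > ln(0.15/0.5)/ln(0.8078) = 5.64, so N−1 ≥ 6 and N = 7.
Check: N=7 gives T = 0.139 < 0.15; N=6 gives T = 0.172.

N = 7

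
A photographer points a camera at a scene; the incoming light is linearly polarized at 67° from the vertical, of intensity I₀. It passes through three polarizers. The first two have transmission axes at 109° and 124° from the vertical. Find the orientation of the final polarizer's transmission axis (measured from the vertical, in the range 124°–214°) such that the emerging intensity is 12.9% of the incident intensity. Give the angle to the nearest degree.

I₁ = I₀ cos²(109° − 67°) = I₀ cos²(42°) = 0.5523 I₀.
I₂ = I₁ cos²(124° − 109°) = 0.5523 I₀ · cos²(15°) = 0.5153 I₀.
Need I₃/I₀ = 0.129, so cos²(θ − 124°) = 0.129 / 0.5153 = 0.2504.
θ − 124° = arccos(√0.2504) = 60.0°, giving θ ≈ 124 + 60.0 = 184.0°.

θ ≈ 184°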